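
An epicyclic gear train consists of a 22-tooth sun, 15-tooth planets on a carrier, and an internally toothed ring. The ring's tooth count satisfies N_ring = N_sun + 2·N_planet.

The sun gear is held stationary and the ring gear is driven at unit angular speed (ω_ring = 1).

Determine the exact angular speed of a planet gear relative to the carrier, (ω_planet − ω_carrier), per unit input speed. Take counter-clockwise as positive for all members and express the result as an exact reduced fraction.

N_ring = 22 + 2·15 = 52
22(ω_s−ω_c) = −52(ω_r−ω_c),  ω_s=0, ω_r=1
22(0−ω_c) = −52(1−ω_c)  ⇒  74ω_c = 52  ⇒  ω_c = 26/37
sun–planet: 22·(0−26/37) = −15·(ω_p−ω_c)  ⇒  ω_p−ω_c = −(22/15)·(-26/37) = 572/555

572/555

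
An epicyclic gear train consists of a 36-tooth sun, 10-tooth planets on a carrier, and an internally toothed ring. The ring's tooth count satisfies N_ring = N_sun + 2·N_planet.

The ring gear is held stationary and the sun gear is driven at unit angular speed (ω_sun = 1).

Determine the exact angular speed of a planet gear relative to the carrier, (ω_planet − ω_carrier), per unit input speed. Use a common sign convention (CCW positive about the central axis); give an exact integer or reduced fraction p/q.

N_ring = 36 + 2·10 = 56
36(ω_s−ω_c) = −56(ω_r−ω_c),  ω_r=0, ω_s=1
36(1−ω_c) = −56(0−ω_c)  ⇒  92ω_c = 36  ⇒  ω_c = 9/23
sun–planet: 36·(1−9/23) = −10·(ω_p−ω_c)  ⇒  ω_p−ω_c = −(36/10)·(14/23) = -252/115

-252/115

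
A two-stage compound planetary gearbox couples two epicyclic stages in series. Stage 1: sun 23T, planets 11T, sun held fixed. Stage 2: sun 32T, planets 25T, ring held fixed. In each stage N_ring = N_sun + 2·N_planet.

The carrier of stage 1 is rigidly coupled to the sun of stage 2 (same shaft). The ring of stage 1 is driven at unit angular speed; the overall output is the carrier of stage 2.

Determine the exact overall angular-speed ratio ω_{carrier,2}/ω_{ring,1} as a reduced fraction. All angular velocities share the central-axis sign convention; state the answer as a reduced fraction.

Stage 1: N_ring = 23 + 2·11 = 45
Stage 1: 23(ω_s−ω_c) = −45(ω_r−ω_c),  ω_s=0, ω_r=1
Stage 1: 23(0−ω_c) = −45(1−ω_c)  ⇒  68ω_c = 45  ⇒  ω_c = 45/68
  ⇒ ω_c¹/ω_r¹ = 45/68
Stage 2: N_ring = 32 + 2·25 = 82
Stage 2: 32(ω_s−ω_c) = −82(ω_r−ω_c),  ω_r=0, ω_s=1
Stage 2: 32(1−ω_c) = −82(0−ω_c)  ⇒  114ω_c = 32  ⇒  ω_c = 16/57
  ⇒ ω_c²/ω_s² = 16/57
Coupling ω_s² = ω_c¹ ⇒ overall = 45/68 × 16/57 = 60/323

60/323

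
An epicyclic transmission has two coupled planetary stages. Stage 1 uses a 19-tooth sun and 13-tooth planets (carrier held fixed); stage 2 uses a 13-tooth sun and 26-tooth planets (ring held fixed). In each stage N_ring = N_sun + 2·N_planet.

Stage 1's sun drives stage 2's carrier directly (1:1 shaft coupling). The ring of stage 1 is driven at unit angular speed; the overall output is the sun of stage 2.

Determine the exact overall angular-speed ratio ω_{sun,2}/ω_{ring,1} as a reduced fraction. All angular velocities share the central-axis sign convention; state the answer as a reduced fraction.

Stage 1: N_ring = 19 + 2·13 = 45
Stage 1: 19(ω_s−ω_c) = −45(ω_r−ω_c),  ω_c=0, ω_r=1
Stage 1: ω_s = 0 − (45/19)(1−0) = -45/19
  ⇒ ω_s¹/ω_r¹ = -45/19
Stage 2: N_ring = 13 + 2·26 = 65
Stage 2: 13(ω_s−ω_c) = −65(ω_r−ω_c),  ω_r=0, ω_c=1
Stage 2: ω_s = 1 − (65/13)(0−1) = 6
  ⇒ ω_s²/ω_c² = 6
Coupling ω_c² = ω_s¹ ⇒ overall = -45/19 × 6 = -270/19

-270/19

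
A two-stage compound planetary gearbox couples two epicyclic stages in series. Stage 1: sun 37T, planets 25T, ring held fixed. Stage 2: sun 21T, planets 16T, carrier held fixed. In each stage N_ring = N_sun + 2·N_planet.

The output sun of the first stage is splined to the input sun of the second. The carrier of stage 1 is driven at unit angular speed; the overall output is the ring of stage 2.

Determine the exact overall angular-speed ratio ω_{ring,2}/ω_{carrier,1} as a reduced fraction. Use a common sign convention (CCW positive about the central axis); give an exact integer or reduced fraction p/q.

Stage 1: N_ring = 37 + 2·25 = 87
Stage 1: 37(ω_s−ω_c) = −87(ω_r−ω_c),  ω_r=0, ω_c=1
Stage 1: ω_s = 1 − (87/37)(0−1) = 124/37
  ⇒ ω_s¹/ω_c¹ = 124/37
Stage 2: N_ring = 21 + 2·16 = 53
Stage 2: 21(ω_s−ω_c) = −53(ω_r−ω_c),  ω_c=0, ω_s=1
Stage 2: ω_r = 0 − (21/53)(1−0) = -21/53
  ⇒ ω_r²/ω_s² = -21/53
Coupling ω_s² = ω_s¹ ⇒ overall = 124/37 × -21/53 = -2604/1961

-2604/1961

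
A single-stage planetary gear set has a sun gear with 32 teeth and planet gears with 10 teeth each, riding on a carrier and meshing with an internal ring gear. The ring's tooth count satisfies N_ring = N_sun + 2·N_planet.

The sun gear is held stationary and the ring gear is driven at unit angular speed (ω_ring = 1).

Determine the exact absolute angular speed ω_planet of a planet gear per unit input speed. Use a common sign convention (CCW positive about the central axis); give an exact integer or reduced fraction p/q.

13/5

N_ring = 32 + 2·10 = 52
32(ω_s−ω_c) = −52(ω_r−ω_c),  ω_s=0, ω_r=1
32(0−ω_c) = −52(1−ω_c)  ⇒  84ω_c = 52  ⇒  ω_c = 13/21
sun–planet: 32·(0−13/21) = −10·(ω_p−ω_c)  ⇒  ω_p−ω_c = −(32/10)·(-13/21) = 208/105
ω_p = 13/21 + 208/105 = 13/5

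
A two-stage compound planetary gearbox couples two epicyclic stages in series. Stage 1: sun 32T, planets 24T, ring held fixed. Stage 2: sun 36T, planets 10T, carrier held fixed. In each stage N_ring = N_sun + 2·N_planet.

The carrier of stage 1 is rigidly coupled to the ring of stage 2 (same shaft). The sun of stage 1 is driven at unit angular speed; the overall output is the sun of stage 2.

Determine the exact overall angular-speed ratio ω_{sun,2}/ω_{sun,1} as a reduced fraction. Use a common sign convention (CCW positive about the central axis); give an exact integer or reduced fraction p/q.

-4/9

Stage 1: N_ring = 32 + 2·24 = 80
Stage 1: 32(ω_s−ω_c) = −80(ω_r−ω_c),  ω_r=0, ω_s=1
Stage 1: 32(1−ω_c) = −80(0−ω_c)  ⇒  112ω_c = 32  ⇒  ω_c = 2/7
  ⇒ ω_c¹/ω_s¹ = 2/7
Stage 2: N_ring = 36 + 2·10 = 56
Stage 2: 36(ω_s−ω_c) = −56(ω_r−ω_c),  ω_c=0, ω_r=1
Stage 2: ω_s = 0 − (56/36)(1−0) = -14/9
  ⇒ ω_s²/ω_r² = -14/9
Coupling ω_r² = ω_c¹ ⇒ overall = 2/7 × -14/9 = -4/9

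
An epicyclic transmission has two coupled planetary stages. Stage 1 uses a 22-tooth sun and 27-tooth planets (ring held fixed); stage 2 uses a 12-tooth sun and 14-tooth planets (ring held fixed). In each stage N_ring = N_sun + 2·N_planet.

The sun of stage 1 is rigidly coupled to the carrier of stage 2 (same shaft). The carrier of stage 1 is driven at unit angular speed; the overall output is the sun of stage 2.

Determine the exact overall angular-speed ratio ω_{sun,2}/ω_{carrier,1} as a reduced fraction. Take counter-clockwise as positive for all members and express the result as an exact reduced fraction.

Stage 1: N_ring = 22 + 2·27 = 76
Stage 1: 22(ω_s−ω_c) = −76(ω_r−ω_c),  ω_r=0, ω_c=1
Stage 1: ω_s = 1 − (76/22)(0−1) = 49/11
  ⇒ ω_s¹/ω_c¹ = 49/11
Stage 2: N_ring = 12 + 2·14 = 40
Stage 2: 12(ω_s−ω_c) = −40(ω_r−ω_c),  ω_r=0, ω_c=1
Stage 2: ω_s = 1 − (40/12)(0−1) = 13/3
  ⇒ ω_s²/ω_c² = 13/3
Coupling ω_c² = ω_s¹ ⇒ overall = 49/11 × 13/3 = 637/33

637/33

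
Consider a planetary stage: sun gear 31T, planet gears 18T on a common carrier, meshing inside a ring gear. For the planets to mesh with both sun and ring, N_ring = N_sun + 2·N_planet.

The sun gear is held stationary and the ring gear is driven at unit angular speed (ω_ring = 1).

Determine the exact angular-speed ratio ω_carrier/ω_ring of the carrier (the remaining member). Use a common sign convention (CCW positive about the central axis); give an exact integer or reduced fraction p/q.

67/98

N_ring = 31 + 2·18 = 67
31(ω_s−ω_c) = −67(ω_r−ω_c),  ω_s=0, ω_r=1
31(0−ω_c) = −67(1−ω_c)  ⇒  98ω_c = 67  ⇒  ω_c = 67/98
ω_c/ω_r = 67/98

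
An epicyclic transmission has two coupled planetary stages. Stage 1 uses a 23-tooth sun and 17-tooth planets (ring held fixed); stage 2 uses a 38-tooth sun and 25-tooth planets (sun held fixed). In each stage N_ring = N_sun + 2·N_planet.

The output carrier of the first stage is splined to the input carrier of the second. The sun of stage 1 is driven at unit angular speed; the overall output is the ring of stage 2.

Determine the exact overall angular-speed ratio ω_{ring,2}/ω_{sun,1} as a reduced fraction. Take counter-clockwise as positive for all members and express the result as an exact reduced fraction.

1449/3520

Stage 1: N_ring = 23 + 2·17 = 57
Stage 1: 23(ω_s−ω_c) = −57(ω_r−ω_c),  ω_r=0, ω_s=1
Stage 1: 23(1−ω_c) = −57(0−ω_c)  ⇒  80ω_c = 23  ⇒  ω_c = 23/80
  ⇒ ω_c¹/ω_s¹ = 23/80
Stage 2: N_ring = 38 + 2·25 = 88
Stage 2: 38(ω_s−ω_c) = −88(ω_r−ω_c),  ω_s=0, ω_c=1
Stage 2: ω_r = 1 − (38/88)(0−1) = 63/44
  ⇒ ω_r²/ω_c² = 63/44
Coupling ω_c² = ω_c¹ ⇒ overall = 23/80 × 63/44 = 1449/3520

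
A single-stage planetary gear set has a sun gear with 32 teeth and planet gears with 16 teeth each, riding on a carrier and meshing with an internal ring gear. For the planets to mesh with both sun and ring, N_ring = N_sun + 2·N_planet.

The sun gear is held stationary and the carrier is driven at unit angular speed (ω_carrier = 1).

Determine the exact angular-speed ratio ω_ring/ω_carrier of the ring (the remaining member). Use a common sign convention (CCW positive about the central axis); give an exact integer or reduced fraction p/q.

3/2

N_ring = 32 + 2·16 = 64
32(ω_s−ω_c) = −64(ω_r−ω_c),  ω_s=0, ω_c=1
ω_r = 1 − (32/64)(0−1) = 3/2
ω_r/ω_c = 3/2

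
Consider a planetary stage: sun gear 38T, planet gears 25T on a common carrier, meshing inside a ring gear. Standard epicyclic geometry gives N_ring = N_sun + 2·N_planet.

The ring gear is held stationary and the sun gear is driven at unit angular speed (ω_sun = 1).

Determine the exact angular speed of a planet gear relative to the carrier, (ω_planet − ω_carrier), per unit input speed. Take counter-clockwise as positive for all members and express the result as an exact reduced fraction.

N_ring = 38 + 2·25 = 88
38(ω_s−ω_c) = −88(ω_r−ω_c),  ω_r=0, ω_s=1
38(1−ω_c) = −88(0−ω_c)  ⇒  126ω_c = 38  ⇒  ω_c = 19/63
sun–planet: 38·(1−19/63) = −25·(ω_p−ω_c)  ⇒  ω_p−ω_c = −(38/25)·(44/63) = -1672/1575

-1672/1575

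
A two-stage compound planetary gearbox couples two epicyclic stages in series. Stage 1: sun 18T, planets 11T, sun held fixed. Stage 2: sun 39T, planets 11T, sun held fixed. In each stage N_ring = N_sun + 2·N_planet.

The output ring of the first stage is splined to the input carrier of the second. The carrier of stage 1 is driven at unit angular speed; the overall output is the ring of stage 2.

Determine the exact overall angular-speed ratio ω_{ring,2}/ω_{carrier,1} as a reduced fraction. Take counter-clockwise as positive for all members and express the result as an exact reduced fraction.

Stage 1: N_ring = 18 + 2·11 = 40
Stage 1: 18(ω_s−ω_c) = −40(ω_r−ω_c),  ω_s=0, ω_c=1
Stage 1: ω_r = 1 − (18/40)(0−1) = 29/20
  ⇒ ω_r¹/ω_c¹ = 29/20
Stage 2: N_ring = 39 + 2·11 = 61
Stage 2: 39(ω_s−ω_c) = −61(ω_r−ω_c),  ω_s=0, ω_c=1
Stage 2: ω_r = 1 − (39/61)(0−1) = 100/61
  ⇒ ω_r²/ω_c² = 100/61
Coupling ω_c² = ω_r¹ ⇒ overall = 29/20 × 100/61 = 145/61

145/61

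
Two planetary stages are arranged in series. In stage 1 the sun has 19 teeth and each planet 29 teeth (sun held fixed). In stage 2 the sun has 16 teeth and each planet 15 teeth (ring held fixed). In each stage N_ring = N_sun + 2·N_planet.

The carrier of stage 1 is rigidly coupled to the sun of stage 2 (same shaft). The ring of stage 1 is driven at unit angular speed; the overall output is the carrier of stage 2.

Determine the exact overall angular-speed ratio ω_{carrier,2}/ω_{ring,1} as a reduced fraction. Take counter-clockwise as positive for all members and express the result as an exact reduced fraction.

Stage 1: N_ring = 19 + 2·29 = 77
Stage 1: 19(ω_s−ω_c) = −77(ω_r−ω_c),  ω_s=0, ω_r=1
Stage 1: 19(0−ω_c) = −77(1−ω_c)  ⇒  96ω_c = 77  ⇒  ω_c = 77/96
  ⇒ ω_c¹/ω_r¹ = 77/96
Stage 2: N_ring = 16 + 2·15 = 46
Stage 2: 16(ω_s−ω_c) = −46(ω_r−ω_c),  ω_r=0, ω_s=1
Stage 2: 16(1−ω_c) = −46(0−ω_c)  ⇒  62ω_c = 16  ⇒  ω_c = 8/31
  ⇒ ω_c²/ω_s² = 8/31
Coupling ω_s² = ω_c¹ ⇒ overall = 77/96 × 8/31 = 77/372

77/372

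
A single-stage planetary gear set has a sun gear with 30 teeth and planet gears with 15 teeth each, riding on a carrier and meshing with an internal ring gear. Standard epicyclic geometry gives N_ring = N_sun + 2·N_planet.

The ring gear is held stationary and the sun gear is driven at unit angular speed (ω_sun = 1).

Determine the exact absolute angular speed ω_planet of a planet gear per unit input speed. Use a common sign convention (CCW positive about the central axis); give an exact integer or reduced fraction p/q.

-1

N_ring = 30 + 2·15 = 60
30(ω_s−ω_c) = −60(ω_r−ω_c),  ω_r=0, ω_s=1
30(1−ω_c) = −60(0−ω_c)  ⇒  90ω_c = 30  ⇒  ω_c = 1/3
sun–planet: 30·(1−1/3) = −15·(ω_p−ω_c)  ⇒  ω_p−ω_c = −(30/15)·(2/3) = -4/3
ω_p = 1/3 − 4/3 = -1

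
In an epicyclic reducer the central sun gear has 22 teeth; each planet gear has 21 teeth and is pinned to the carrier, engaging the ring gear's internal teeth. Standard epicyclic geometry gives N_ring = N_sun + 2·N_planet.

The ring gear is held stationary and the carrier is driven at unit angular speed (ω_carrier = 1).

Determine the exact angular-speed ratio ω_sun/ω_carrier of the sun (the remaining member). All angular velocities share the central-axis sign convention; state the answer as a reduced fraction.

43/11

N_ring = 22 + 2·21 = 64
22(ω_s−ω_c) = −64(ω_r−ω_c),  ω_r=0, ω_c=1
ω_s = 1 − (64/22)(0−1) = 43/11
ω_s/ω_c = 43/11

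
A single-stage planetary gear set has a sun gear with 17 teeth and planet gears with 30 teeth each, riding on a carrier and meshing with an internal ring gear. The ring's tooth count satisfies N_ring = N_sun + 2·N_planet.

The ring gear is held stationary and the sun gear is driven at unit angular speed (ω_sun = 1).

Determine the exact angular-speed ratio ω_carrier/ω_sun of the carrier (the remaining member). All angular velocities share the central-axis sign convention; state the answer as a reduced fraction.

N_ring = 17 + 2·30 = 77
17(ω_s−ω_c) = −77(ω_r−ω_c),  ω_r=0, ω_s=1
17(1−ω_c) = −77(0−ω_c)  ⇒  94ω_c = 17  ⇒  ω_c = 17/94
ω_c/ω_s = 17/94

17/94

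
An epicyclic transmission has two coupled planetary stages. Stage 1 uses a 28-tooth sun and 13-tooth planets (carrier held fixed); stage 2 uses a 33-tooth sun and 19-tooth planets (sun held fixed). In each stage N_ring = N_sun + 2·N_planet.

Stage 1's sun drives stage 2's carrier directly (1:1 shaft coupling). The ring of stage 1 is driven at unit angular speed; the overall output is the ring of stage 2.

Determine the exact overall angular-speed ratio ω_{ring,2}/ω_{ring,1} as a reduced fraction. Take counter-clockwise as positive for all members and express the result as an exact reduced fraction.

Stage 1: N_ring = 28 + 2·13 = 54
Stage 1: 28(ω_s−ω_c) = −54(ω_r−ω_c),  ω_c=0, ω_r=1
Stage 1: ω_s = 0 − (54/28)(1−0) = -27/14
  ⇒ ω_s¹/ω_r¹ = -27/14
Stage 2: N_ring = 33 + 2·19 = 71
Stage 2: 33(ω_s−ω_c) = −71(ω_r−ω_c),  ω_s=0, ω_c=1
Stage 2: ω_r = 1 − (33/71)(0−1) = 104/71
  ⇒ ω_r²/ω_c² = 104/71
Coupling ω_c² = ω_s¹ ⇒ overall = -27/14 × 104/71 = -1404/497

-1404/497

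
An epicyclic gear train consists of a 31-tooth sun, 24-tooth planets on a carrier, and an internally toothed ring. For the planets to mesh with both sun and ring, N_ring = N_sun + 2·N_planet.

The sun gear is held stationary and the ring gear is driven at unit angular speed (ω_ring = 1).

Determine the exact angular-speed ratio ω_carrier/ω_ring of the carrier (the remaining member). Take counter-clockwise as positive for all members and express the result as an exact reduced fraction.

79/110

N_ring = 31 + 2·24 = 79
31(ω_s−ω_c) = −79(ω_r−ω_c),  ω_s=0, ω_r=1
31(0−ω_c) = −79(1−ω_c)  ⇒  110ω_c = 79  ⇒  ω_c = 79/110
ω_c/ω_r = 79/110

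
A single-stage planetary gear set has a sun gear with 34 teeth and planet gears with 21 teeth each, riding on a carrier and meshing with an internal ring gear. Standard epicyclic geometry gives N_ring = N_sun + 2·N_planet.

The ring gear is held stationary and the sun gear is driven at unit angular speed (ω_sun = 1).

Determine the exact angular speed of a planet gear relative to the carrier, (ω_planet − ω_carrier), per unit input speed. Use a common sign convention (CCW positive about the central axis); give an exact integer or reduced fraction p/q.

-1292/1155

N_ring = 34 + 2·21 = 76
34(ω_s−ω_c) = −76(ω_r−ω_c),  ω_r=0, ω_s=1
34(1−ω_c) = −76(0−ω_c)  ⇒  110ω_c = 34  ⇒  ω_c = 17/55
sun–planet: 34·(1−17/55) = −21·(ω_p−ω_c)  ⇒  ω_p−ω_c = −(34/21)·(38/55) = -1292/1155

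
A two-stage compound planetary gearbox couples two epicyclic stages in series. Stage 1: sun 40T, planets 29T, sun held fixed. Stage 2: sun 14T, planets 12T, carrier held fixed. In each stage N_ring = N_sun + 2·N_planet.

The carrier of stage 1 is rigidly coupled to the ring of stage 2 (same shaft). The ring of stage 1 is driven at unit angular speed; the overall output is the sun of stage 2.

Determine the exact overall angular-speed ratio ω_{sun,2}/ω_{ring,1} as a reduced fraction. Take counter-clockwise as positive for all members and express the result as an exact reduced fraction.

-133/69

Stage 1: N_ring = 40 + 2·29 = 98
Stage 1: 40(ω_s−ω_c) = −98(ω_r−ω_c),  ω_s=0, ω_r=1
Stage 1: 40(0−ω_c) = −98(1−ω_c)  ⇒  138ω_c = 98  ⇒  ω_c = 49/69
  ⇒ ω_c¹/ω_r¹ = 49/69
Stage 2: N_ring = 14 + 2·12 = 38
Stage 2: 14(ω_s−ω_c) = −38(ω_r−ω_c),  ω_c=0, ω_r=1
Stage 2: ω_s = 0 − (38/14)(1−0) = -19/7
  ⇒ ω_s²/ω_r² = -19/7
Coupling ω_r² = ω_c¹ ⇒ overall = 49/69 × -19/7 = -133/69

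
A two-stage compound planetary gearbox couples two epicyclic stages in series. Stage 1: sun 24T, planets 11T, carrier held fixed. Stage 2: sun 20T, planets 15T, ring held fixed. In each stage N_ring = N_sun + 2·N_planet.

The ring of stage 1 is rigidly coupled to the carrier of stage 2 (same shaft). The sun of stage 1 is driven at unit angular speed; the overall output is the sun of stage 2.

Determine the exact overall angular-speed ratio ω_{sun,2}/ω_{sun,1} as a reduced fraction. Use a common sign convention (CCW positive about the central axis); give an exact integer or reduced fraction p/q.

Stage 1: N_ring = 24 + 2·11 = 46
Stage 1: 24(ω_s−ω_c) = −46(ω_r−ω_c),  ω_c=0, ω_s=1
Stage 1: ω_r = 0 − (24/46)(1−0) = -12/23
  ⇒ ω_r¹/ω_s¹ = -12/23
Stage 2: N_ring = 20 + 2·15 = 50
Stage 2: 20(ω_s−ω_c) = −50(ω_r−ω_c),  ω_r=0, ω_c=1
Stage 2: ω_s = 1 − (50/20)(0−1) = 7/2
  ⇒ ω_s²/ω_c² = 7/2
Coupling ω_c² = ω_r¹ ⇒ overall = -12/23 × 7/2 = -42/23

-42/23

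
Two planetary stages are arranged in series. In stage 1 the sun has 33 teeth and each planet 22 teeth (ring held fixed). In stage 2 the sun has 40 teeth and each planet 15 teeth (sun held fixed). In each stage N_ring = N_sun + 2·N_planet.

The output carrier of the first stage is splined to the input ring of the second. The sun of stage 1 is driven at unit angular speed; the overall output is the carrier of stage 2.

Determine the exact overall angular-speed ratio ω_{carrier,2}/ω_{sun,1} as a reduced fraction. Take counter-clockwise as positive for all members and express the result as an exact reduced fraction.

Stage 1: N_ring = 33 + 2·22 = 77
Stage 1: 33(ω_s−ω_c) = −77(ω_r−ω_c),  ω_r=0, ω_s=1
Stage 1: 33(1−ω_c) = −77(0−ω_c)  ⇒  110ω_c = 33  ⇒  ω_c = 3/10
  ⇒ ω_c¹/ω_s¹ = 3/10
Stage 2: N_ring = 40 + 2·15 = 70
Stage 2: 40(ω_s−ω_c) = −70(ω_r−ω_c),  ω_s=0, ω_r=1
Stage 2: 40(0−ω_c) = −70(1−ω_c)  ⇒  110ω_c = 70  ⇒  ω_c = 7/11
  ⇒ ω_c²/ω_r² = 7/11
Coupling ω_r² = ω_c¹ ⇒ overall = 3/10 × 7/11 = 21/110

21/110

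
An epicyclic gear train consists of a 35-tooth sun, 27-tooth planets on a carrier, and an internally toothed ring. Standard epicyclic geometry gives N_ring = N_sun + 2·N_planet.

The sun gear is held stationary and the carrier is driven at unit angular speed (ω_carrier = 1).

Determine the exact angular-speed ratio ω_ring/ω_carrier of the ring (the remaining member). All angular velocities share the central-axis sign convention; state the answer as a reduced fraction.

N_ring = 35 + 2·27 = 89
35(ω_s−ω_c) = −89(ω_r−ω_c),  ω_s=0, ω_c=1
ω_r = 1 − (35/89)(0−1) = 124/89
ω_r/ω_c = 124/89

124/89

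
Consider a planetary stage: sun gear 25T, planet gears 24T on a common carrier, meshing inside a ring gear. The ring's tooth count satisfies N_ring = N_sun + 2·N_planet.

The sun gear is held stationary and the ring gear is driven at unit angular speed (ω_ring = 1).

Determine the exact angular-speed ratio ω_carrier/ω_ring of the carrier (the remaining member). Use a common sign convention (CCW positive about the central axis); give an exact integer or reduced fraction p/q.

N_ring = 25 + 2·24 = 73
25(ω_s−ω_c) = −73(ω_r−ω_c),  ω_s=0, ω_r=1
25(0−ω_c) = −73(1−ω_c)  ⇒  98ω_c = 73  ⇒  ω_c = 73/98
ω_c/ω_r = 73/98

73/98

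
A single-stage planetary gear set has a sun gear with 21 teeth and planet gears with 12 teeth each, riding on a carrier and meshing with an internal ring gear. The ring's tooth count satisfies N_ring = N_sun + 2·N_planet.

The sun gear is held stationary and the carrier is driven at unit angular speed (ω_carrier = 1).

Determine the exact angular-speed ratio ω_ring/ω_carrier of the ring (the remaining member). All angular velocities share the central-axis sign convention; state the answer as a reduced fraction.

22/15

N_ring = 21 + 2·12 = 45
21(ω_s−ω_c) = −45(ω_r−ω_c),  ω_s=0, ω_c=1
ω_r = 1 − (21/45)(0−1) = 22/15
ω_r/ω_c = 22/15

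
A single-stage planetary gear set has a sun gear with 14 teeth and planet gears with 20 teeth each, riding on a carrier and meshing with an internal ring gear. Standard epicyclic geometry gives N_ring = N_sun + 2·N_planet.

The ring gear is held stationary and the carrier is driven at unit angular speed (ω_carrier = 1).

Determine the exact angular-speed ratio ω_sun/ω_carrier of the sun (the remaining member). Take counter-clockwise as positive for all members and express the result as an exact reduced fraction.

N_ring = 14 + 2·20 = 54
14(ω_s−ω_c) = −54(ω_r−ω_c),  ω_r=0, ω_c=1
ω_s = 1 − (54/14)(0−1) = 34/7
ω_s/ω_c = 34/7

34/7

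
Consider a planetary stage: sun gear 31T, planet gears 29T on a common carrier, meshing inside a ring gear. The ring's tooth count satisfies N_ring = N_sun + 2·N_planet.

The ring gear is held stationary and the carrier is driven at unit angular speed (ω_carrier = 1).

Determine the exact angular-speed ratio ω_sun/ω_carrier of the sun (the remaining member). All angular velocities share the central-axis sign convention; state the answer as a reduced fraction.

N_ring = 31 + 2·29 = 89
31(ω_s−ω_c) = −89(ω_r−ω_c),  ω_r=0, ω_c=1
ω_s = 1 − (89/31)(0−1) = 120/31
ω_s/ω_c = 120/31

120/31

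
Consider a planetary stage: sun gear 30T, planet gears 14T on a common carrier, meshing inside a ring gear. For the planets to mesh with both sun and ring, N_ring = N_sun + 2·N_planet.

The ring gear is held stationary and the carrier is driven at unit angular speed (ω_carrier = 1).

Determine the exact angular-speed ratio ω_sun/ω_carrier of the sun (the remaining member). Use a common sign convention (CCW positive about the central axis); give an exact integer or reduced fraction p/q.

N_ring = 30 + 2·14 = 58
30(ω_s−ω_c) = −58(ω_r−ω_c),  ω_r=0, ω_c=1
ω_s = 1 − (58/30)(0−1) = 44/15
ω_s/ω_c = 44/15

44/15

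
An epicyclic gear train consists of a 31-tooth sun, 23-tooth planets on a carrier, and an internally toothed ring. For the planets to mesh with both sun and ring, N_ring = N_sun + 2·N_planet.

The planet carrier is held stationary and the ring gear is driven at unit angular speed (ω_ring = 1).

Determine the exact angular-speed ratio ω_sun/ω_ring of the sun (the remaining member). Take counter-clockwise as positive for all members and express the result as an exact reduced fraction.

N_ring = 31 + 2·23 = 77
31(ω_s−ω_c) = −77(ω_r−ω_c),  ω_c=0, ω_r=1
ω_s = 0 − (77/31)(1−0) = -77/31
ω_s/ω_r = -77/31

-77/31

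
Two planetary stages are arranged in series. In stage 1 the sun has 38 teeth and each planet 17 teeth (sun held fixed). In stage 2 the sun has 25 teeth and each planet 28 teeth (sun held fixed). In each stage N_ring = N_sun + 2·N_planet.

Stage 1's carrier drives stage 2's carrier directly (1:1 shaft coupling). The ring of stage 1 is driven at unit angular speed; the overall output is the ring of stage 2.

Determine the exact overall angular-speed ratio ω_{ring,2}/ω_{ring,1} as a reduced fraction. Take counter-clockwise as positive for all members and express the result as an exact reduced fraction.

424/495

Stage 1: N_ring = 38 + 2·17 = 72
Stage 1: 38(ω_s−ω_c) = −72(ω_r−ω_c),  ω_s=0, ω_r=1
Stage 1: 38(0−ω_c) = −72(1−ω_c)  ⇒  110ω_c = 72  ⇒  ω_c = 36/55
  ⇒ ω_c¹/ω_r¹ = 36/55
Stage 2: N_ring = 25 + 2·28 = 81
Stage 2: 25(ω_s−ω_c) = −81(ω_r−ω_c),  ω_s=0, ω_c=1
Stage 2: ω_r = 1 − (25/81)(0−1) = 106/81
  ⇒ ω_r²/ω_c² = 106/81
Coupling ω_c² = ω_c¹ ⇒ overall = 36/55 × 106/81 = 424/495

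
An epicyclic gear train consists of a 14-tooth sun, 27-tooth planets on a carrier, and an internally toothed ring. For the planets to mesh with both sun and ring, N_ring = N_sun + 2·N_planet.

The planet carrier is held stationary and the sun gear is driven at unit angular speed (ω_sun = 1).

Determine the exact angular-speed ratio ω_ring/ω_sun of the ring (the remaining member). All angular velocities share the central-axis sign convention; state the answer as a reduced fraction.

-7/34

N_ring = 14 + 2·27 = 68
14(ω_s−ω_c) = −68(ω_r−ω_c),  ω_c=0, ω_s=1
ω_r = 0 − (14/68)(1−0) = -7/34
ω_r/ω_s = -7/34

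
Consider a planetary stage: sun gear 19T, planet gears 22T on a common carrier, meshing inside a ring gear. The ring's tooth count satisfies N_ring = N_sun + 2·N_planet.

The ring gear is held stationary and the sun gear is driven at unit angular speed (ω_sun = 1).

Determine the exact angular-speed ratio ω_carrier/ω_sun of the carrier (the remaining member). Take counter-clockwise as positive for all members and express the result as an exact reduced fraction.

19/82

N_ring = 19 + 2·22 = 63
19(ω_s−ω_c) = −63(ω_r−ω_c),  ω_r=0, ω_s=1
19(1−ω_c) = −63(0−ω_c)  ⇒  82ω_c = 19  ⇒  ω_c = 19/82
ω_c/ω_s = 19/82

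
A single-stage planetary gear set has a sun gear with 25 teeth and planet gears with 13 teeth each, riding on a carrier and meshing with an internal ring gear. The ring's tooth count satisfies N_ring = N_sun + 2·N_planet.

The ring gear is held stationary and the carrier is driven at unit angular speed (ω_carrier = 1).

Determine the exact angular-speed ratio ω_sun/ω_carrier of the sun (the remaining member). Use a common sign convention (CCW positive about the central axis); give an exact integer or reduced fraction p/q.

76/25

N_ring = 25 + 2·13 = 51
25(ω_s−ω_c) = −51(ω_r−ω_c),  ω_r=0, ω_c=1
ω_s = 1 − (51/25)(0−1) = 76/25
ω_s/ω_c = 76/25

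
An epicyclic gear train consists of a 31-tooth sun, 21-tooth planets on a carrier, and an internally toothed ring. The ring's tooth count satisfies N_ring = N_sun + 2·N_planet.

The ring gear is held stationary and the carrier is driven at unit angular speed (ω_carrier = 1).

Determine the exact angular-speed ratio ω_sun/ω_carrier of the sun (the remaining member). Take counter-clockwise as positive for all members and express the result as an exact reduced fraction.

N_ring = 31 + 2·21 = 73
31(ω_s−ω_c) = −73(ω_r−ω_c),  ω_r=0, ω_c=1
ω_s = 1 − (73/31)(0−1) = 104/31
ω_s/ω_c = 104/31

104/31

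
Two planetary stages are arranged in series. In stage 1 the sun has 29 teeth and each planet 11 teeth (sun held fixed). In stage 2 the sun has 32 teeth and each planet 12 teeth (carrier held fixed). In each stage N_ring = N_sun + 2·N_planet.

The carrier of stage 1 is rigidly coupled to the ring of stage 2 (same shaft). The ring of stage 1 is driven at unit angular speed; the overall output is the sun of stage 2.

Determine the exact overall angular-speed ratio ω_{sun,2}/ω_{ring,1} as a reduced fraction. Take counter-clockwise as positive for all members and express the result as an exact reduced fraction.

Stage 1: N_ring = 29 + 2·11 = 51
Stage 1: 29(ω_s−ω_c) = −51(ω_r−ω_c),  ω_s=0, ω_r=1
Stage 1: 29(0−ω_c) = −51(1−ω_c)  ⇒  80ω_c = 51  ⇒  ω_c = 51/80
  ⇒ ω_c¹/ω_r¹ = 51/80
Stage 2: N_ring = 32 + 2·12 = 56
Stage 2: 32(ω_s−ω_c) = −56(ω_r−ω_c),  ω_c=0, ω_r=1
Stage 2: ω_s = 0 − (56/32)(1−0) = -7/4
  ⇒ ω_s²/ω_r² = -7/4
Coupling ω_r² = ω_c¹ ⇒ overall = 51/80 × -7/4 = -357/320

-357/320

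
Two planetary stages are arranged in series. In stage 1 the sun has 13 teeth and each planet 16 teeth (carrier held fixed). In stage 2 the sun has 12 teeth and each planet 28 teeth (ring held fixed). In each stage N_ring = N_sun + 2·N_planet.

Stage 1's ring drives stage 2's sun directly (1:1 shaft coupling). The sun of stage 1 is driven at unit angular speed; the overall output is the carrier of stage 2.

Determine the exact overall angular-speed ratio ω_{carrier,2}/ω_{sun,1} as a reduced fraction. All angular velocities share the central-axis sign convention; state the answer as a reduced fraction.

-13/300

Stage 1: N_ring = 13 + 2·16 = 45
Stage 1: 13(ω_s−ω_c) = −45(ω_r−ω_c),  ω_c=0, ω_s=1
Stage 1: ω_r = 0 − (13/45)(1−0) = -13/45
  ⇒ ω_r¹/ω_s¹ = -13/45
Stage 2: N_ring = 12 + 2·28 = 68
Stage 2: 12(ω_s−ω_c) = −68(ω_r−ω_c),  ω_r=0, ω_s=1
Stage 2: 12(1−ω_c) = −68(0−ω_c)  ⇒  80ω_c = 12  ⇒  ω_c = 3/20
  ⇒ ω_c²/ω_s² = 3/20
Coupling ω_s² = ω_r¹ ⇒ overall = -13/45 × 3/20 = -13/300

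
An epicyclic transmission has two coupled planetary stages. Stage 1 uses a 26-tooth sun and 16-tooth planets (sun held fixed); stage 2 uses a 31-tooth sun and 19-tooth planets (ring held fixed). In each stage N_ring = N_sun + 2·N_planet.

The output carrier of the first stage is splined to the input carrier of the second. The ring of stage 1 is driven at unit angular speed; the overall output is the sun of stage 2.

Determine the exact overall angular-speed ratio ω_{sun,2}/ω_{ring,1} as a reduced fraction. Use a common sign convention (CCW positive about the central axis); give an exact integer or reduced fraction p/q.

Stage 1: N_ring = 26 + 2·16 = 58
Stage 1: 26(ω_s−ω_c) = −58(ω_r−ω_c),  ω_s=0, ω_r=1
Stage 1: 26(0−ω_c) = −58(1−ω_c)  ⇒  84ω_c = 58  ⇒  ω_c = 29/42
  ⇒ ω_c¹/ω_r¹ = 29/42
Stage 2: N_ring = 31 + 2·19 = 69
Stage 2: 31(ω_s−ω_c) = −69(ω_r−ω_c),  ω_r=0, ω_c=1
Stage 2: ω_s = 1 − (69/31)(0−1) = 100/31
  ⇒ ω_s²/ω_c² = 100/31
Coupling ω_c² = ω_c¹ ⇒ overall = 29/42 × 100/31 = 1450/651

1450/651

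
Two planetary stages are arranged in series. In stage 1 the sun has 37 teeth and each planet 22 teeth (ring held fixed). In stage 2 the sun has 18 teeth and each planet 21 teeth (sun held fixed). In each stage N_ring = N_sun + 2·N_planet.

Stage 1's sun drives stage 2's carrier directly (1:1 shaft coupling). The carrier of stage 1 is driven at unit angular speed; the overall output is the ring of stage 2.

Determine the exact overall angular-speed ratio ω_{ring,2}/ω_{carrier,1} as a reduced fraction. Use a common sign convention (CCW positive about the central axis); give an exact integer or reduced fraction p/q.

767/185

Stage 1: N_ring = 37 + 2·22 = 81
Stage 1: 37(ω_s−ω_c) = −81(ω_r−ω_c),  ω_r=0, ω_c=1
Stage 1: ω_s = 1 − (81/37)(0−1) = 118/37
  ⇒ ω_s¹/ω_c¹ = 118/37
Stage 2: N_ring = 18 + 2·21 = 60
Stage 2: 18(ω_s−ω_c) = −60(ω_r−ω_c),  ω_s=0, ω_c=1
Stage 2: ω_r = 1 − (18/60)(0−1) = 13/10
  ⇒ ω_r²/ω_c² = 13/10
Coupling ω_c² = ω_s¹ ⇒ overall = 118/37 × 13/10 = 767/185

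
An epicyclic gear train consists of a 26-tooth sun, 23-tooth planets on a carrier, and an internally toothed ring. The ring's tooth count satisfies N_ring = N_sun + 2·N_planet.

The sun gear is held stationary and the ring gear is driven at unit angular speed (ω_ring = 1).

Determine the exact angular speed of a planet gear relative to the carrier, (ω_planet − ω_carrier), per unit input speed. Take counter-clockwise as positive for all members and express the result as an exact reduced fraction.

N_ring = 26 + 2·23 = 72
26(ω_s−ω_c) = −72(ω_r−ω_c),  ω_s=0, ω_r=1
26(0−ω_c) = −72(1−ω_c)  ⇒  98ω_c = 72  ⇒  ω_c = 36/49
sun–planet: 26·(0−36/49) = −23·(ω_p−ω_c)  ⇒  ω_p−ω_c = −(26/23)·(-36/49) = 936/1127

936/1127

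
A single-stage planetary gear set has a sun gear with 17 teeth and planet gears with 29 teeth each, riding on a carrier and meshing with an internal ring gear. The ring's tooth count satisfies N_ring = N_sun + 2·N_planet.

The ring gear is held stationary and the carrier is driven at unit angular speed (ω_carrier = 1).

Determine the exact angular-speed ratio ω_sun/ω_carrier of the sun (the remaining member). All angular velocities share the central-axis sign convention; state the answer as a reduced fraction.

N_ring = 17 + 2·29 = 75
17(ω_s−ω_c) = −75(ω_r−ω_c),  ω_r=0, ω_c=1
ω_s = 1 − (75/17)(0−1) = 92/17
ω_s/ω_c = 92/17

92/17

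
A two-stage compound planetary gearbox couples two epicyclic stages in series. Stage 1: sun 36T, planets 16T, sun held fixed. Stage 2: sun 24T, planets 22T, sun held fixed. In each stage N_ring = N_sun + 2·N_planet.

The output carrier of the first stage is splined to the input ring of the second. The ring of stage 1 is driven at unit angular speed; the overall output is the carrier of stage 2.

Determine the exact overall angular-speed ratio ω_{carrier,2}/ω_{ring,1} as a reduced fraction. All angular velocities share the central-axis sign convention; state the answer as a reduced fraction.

Stage 1: N_ring = 36 + 2·16 = 68
Stage 1: 36(ω_s−ω_c) = −68(ω_r−ω_c),  ω_s=0, ω_r=1
Stage 1: 36(0−ω_c) = −68(1−ω_c)  ⇒  104ω_c = 68  ⇒  ω_c = 17/26
  ⇒ ω_c¹/ω_r¹ = 17/26
Stage 2: N_ring = 24 + 2·22 = 68
Stage 2: 24(ω_s−ω_c) = −68(ω_r−ω_c),  ω_s=0, ω_r=1
Stage 2: 24(0−ω_c) = −68(1−ω_c)  ⇒  92ω_c = 68  ⇒  ω_c = 17/23
  ⇒ ω_c²/ω_r² = 17/23
Coupling ω_r² = ω_c¹ ⇒ overall = 17/26 × 17/23 = 289/598

289/598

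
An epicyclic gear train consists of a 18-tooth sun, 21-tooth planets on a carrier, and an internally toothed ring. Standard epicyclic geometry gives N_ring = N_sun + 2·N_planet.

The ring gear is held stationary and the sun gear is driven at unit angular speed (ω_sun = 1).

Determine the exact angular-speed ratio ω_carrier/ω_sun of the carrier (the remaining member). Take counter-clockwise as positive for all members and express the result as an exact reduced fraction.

N_ring = 18 + 2·21 = 60
18(ω_s−ω_c) = −60(ω_r−ω_c),  ω_r=0, ω_s=1
18(1−ω_c) = −60(0−ω_c)  ⇒  78ω_c = 18  ⇒  ω_c = 3/13
ω_c/ω_s = 3/13

3/13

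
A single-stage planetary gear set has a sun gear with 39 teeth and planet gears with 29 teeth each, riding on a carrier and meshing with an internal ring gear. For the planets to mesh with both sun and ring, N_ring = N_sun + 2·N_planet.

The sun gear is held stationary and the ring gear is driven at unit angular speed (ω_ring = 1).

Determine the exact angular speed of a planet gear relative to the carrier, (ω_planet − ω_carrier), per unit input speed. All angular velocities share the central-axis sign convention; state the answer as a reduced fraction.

N_ring = 39 + 2·29 = 97
39(ω_s−ω_c) = −97(ω_r−ω_c),  ω_s=0, ω_r=1
39(0−ω_c) = −97(1−ω_c)  ⇒  136ω_c = 97  ⇒  ω_c = 97/136
sun–planet: 39·(0−97/136) = −29·(ω_p−ω_c)  ⇒  ω_p−ω_c = −(39/29)·(-97/136) = 3783/3944

3783/3944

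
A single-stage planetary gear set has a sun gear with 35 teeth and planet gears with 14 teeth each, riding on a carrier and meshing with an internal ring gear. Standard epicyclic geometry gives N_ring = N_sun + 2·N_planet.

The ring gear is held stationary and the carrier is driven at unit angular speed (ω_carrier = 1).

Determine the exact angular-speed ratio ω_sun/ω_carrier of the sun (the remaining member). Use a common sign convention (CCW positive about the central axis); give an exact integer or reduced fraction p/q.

N_ring = 35 + 2·14 = 63
35(ω_s−ω_c) = −63(ω_r−ω_c),  ω_r=0, ω_c=1
ω_s = 1 − (63/35)(0−1) = 14/5
ω_s/ω_c = 14/5

14/5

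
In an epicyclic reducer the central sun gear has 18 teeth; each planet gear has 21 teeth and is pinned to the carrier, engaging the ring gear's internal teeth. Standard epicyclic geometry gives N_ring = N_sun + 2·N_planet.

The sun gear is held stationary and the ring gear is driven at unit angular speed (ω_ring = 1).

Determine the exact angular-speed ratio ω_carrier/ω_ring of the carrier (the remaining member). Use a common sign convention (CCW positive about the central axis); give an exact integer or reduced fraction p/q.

N_ring = 18 + 2·21 = 60
18(ω_s−ω_c) = −60(ω_r−ω_c),  ω_s=0, ω_r=1
18(0−ω_c) = −60(1−ω_c)  ⇒  78ω_c = 60  ⇒  ω_c = 10/13
ω_c/ω_r = 10/13

10/13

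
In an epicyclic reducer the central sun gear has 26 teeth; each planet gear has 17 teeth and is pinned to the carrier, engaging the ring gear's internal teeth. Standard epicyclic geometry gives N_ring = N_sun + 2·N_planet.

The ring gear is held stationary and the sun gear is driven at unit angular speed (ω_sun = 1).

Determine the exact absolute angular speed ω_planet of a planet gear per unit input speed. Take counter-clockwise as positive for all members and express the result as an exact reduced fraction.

-13/17

N_ring = 26 + 2·17 = 60
26(ω_s−ω_c) = −60(ω_r−ω_c),  ω_r=0, ω_s=1
26(1−ω_c) = −60(0−ω_c)  ⇒  86ω_c = 26  ⇒  ω_c = 13/43
sun–planet: 26·(1−13/43) = −17·(ω_p−ω_c)  ⇒  ω_p−ω_c = −(26/17)·(30/43) = -780/731
ω_p = 13/43 − 780/731 = -13/17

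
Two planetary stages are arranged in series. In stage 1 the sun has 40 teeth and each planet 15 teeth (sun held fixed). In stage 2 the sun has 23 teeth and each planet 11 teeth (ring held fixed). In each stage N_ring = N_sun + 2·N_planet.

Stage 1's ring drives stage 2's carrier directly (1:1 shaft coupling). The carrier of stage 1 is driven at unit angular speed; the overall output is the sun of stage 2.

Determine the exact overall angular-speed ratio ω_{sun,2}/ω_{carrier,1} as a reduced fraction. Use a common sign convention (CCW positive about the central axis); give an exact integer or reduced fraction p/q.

748/161

Stage 1: N_ring = 40 + 2·15 = 70
Stage 1: 40(ω_s−ω_c) = −70(ω_r−ω_c),  ω_s=0, ω_c=1
Stage 1: ω_r = 1 − (40/70)(0−1) = 11/7
  ⇒ ω_r¹/ω_c¹ = 11/7
Stage 2: N_ring = 23 + 2·11 = 45
Stage 2: 23(ω_s−ω_c) = −45(ω_r−ω_c),  ω_r=0, ω_c=1
Stage 2: ω_s = 1 − (45/23)(0−1) = 68/23
  ⇒ ω_s²/ω_c² = 68/23
Coupling ω_c² = ω_r¹ ⇒ overall = 11/7 × 68/23 = 748/161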